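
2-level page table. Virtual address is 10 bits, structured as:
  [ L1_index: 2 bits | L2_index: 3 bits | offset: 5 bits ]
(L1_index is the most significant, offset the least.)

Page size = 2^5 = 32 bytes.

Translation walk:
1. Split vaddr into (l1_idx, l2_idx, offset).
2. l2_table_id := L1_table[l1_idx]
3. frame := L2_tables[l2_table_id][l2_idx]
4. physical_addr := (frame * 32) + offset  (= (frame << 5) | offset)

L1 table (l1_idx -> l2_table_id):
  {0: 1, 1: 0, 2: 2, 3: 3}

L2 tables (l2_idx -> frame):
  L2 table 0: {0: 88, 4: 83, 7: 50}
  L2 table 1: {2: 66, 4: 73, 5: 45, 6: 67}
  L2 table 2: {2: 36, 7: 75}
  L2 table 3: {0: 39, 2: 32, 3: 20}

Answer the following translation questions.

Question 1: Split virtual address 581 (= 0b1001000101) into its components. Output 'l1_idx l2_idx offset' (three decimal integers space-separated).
Answer: 2 2 5

Derivation:
vaddr = 581 = 0b1001000101
  top 2 bits -> l1_idx = 2
  next 3 bits -> l2_idx = 2
  bottom 5 bits -> offset = 5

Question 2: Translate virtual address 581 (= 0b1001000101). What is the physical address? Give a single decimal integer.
Answer: 1157

Derivation:
vaddr = 581 = 0b1001000101
Split: l1_idx=2, l2_idx=2, offset=5
L1[2] = 2
L2[2][2] = 36
paddr = 36 * 32 + 5 = 1157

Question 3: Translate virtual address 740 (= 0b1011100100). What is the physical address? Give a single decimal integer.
Answer: 2404

Derivation:
vaddr = 740 = 0b1011100100
Split: l1_idx=2, l2_idx=7, offset=4
L1[2] = 2
L2[2][7] = 75
paddr = 75 * 32 + 4 = 2404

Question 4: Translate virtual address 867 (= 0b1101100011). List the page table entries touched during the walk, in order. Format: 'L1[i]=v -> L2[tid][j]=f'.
Answer: L1[3]=3 -> L2[3][3]=20

Derivation:
vaddr = 867 = 0b1101100011
Split: l1_idx=3, l2_idx=3, offset=3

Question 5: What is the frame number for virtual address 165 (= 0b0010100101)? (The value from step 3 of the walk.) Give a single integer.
Answer: 45

Derivation:
vaddr = 165: l1_idx=0, l2_idx=5
L1[0] = 1; L2[1][5] = 45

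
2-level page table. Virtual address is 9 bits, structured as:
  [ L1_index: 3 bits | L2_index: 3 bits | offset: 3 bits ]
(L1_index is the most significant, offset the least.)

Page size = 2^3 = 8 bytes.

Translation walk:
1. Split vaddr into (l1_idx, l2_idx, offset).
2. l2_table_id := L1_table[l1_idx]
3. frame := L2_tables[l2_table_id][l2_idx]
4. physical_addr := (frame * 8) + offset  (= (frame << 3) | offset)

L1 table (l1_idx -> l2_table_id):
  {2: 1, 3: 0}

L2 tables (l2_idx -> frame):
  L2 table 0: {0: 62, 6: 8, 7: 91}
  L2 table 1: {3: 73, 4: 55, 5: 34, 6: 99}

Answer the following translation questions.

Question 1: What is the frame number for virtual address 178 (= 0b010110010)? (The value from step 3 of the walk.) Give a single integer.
Answer: 99

Derivation:
vaddr = 178: l1_idx=2, l2_idx=6
L1[2] = 1; L2[1][6] = 99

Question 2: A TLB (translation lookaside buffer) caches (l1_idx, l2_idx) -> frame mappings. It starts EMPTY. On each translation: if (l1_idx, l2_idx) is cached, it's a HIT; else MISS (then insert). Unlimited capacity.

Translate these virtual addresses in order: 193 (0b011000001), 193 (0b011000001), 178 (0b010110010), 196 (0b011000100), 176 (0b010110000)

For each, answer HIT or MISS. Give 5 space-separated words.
Answer: MISS HIT MISS HIT HIT

Derivation:
vaddr=193: (3,0) not in TLB -> MISS, insert
vaddr=193: (3,0) in TLB -> HIT
vaddr=178: (2,6) not in TLB -> MISS, insert
vaddr=196: (3,0) in TLB -> HIT
vaddr=176: (2,6) in TLB -> HIT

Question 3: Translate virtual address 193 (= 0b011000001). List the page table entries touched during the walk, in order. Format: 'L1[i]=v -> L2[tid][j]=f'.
vaddr = 193 = 0b011000001
Split: l1_idx=3, l2_idx=0, offset=1

Answer: L1[3]=0 -> L2[0][0]=62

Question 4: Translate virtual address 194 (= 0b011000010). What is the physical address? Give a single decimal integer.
Answer: 498

Derivation:
vaddr = 194 = 0b011000010
Split: l1_idx=3, l2_idx=0, offset=2
L1[3] = 0
L2[0][0] = 62
paddr = 62 * 8 + 2 = 498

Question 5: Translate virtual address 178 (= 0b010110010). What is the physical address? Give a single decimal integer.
vaddr = 178 = 0b010110010
Split: l1_idx=2, l2_idx=6, offset=2
L1[2] = 1
L2[1][6] = 99
paddr = 99 * 8 + 2 = 794

Answer: 794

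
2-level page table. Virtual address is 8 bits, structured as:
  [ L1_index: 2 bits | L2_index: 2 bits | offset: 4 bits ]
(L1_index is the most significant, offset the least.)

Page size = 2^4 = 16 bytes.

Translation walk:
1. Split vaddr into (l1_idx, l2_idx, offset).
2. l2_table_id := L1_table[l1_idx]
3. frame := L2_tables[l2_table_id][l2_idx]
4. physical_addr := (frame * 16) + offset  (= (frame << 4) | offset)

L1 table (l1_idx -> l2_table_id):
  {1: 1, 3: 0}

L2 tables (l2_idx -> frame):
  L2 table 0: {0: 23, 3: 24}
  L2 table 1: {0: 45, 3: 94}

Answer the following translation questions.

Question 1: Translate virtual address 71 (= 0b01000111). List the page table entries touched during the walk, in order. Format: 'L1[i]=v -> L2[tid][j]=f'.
vaddr = 71 = 0b01000111
Split: l1_idx=1, l2_idx=0, offset=7

Answer: L1[1]=1 -> L2[1][0]=45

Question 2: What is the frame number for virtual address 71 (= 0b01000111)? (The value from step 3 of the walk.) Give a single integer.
Answer: 45

Derivation:
vaddr = 71: l1_idx=1, l2_idx=0
L1[1] = 1; L2[1][0] = 45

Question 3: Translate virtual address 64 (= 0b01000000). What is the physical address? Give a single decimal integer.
vaddr = 64 = 0b01000000
Split: l1_idx=1, l2_idx=0, offset=0
L1[1] = 1
L2[1][0] = 45
paddr = 45 * 16 + 0 = 720

Answer: 720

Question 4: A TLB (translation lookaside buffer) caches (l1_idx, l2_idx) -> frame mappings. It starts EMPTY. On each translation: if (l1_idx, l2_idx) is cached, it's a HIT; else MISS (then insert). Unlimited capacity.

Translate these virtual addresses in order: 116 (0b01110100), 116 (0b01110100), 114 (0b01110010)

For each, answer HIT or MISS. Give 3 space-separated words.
Answer: MISS HIT HIT

Derivation:
vaddr=116: (1,3) not in TLB -> MISS, insert
vaddr=116: (1,3) in TLB -> HIT
vaddr=114: (1,3) in TLB -> HIT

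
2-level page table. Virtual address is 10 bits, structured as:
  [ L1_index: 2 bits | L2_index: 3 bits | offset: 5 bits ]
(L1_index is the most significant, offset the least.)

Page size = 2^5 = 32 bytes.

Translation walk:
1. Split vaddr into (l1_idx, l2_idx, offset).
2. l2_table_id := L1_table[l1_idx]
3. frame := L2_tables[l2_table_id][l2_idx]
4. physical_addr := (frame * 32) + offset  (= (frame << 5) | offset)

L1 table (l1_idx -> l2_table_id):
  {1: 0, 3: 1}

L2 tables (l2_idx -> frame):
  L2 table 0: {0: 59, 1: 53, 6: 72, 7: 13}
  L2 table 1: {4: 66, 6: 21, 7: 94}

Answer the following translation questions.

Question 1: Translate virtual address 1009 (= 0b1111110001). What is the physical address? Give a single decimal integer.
Answer: 3025

Derivation:
vaddr = 1009 = 0b1111110001
Split: l1_idx=3, l2_idx=7, offset=17
L1[3] = 1
L2[1][7] = 94
paddr = 94 * 32 + 17 = 3025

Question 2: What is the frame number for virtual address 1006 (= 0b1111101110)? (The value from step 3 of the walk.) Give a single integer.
Answer: 94

Derivation:
vaddr = 1006: l1_idx=3, l2_idx=7
L1[3] = 1; L2[1][7] = 94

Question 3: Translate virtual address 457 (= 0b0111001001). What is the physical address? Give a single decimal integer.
vaddr = 457 = 0b0111001001
Split: l1_idx=1, l2_idx=6, offset=9
L1[1] = 0
L2[0][6] = 72
paddr = 72 * 32 + 9 = 2313

Answer: 2313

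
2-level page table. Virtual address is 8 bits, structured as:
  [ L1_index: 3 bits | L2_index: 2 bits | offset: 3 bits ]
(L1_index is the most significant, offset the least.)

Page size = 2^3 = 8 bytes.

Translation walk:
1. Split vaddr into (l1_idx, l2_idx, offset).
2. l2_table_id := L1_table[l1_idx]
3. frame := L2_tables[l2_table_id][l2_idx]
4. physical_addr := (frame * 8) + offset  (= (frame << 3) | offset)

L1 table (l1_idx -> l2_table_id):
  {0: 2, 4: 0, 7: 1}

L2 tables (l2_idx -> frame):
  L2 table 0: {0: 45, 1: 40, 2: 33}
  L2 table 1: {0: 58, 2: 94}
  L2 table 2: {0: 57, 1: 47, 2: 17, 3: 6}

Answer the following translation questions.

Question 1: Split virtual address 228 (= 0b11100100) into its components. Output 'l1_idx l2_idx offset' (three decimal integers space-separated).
vaddr = 228 = 0b11100100
  top 3 bits -> l1_idx = 7
  next 2 bits -> l2_idx = 0
  bottom 3 bits -> offset = 4

Answer: 7 0 4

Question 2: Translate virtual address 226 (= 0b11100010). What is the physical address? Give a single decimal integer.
vaddr = 226 = 0b11100010
Split: l1_idx=7, l2_idx=0, offset=2
L1[7] = 1
L2[1][0] = 58
paddr = 58 * 8 + 2 = 466

Answer: 466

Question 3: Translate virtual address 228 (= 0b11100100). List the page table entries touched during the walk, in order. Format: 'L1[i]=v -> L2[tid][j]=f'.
vaddr = 228 = 0b11100100
Split: l1_idx=7, l2_idx=0, offset=4

Answer: L1[7]=1 -> L2[1][0]=58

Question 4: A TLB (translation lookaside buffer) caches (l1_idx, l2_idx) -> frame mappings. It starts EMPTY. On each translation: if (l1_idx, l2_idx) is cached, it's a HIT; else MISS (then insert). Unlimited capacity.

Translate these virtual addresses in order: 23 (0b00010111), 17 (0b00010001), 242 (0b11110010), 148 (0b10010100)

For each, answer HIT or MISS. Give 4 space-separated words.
Answer: MISS HIT MISS MISS

Derivation:
vaddr=23: (0,2) not in TLB -> MISS, insert
vaddr=17: (0,2) in TLB -> HIT
vaddr=242: (7,2) not in TLB -> MISS, insert
vaddr=148: (4,2) not in TLB -> MISS, insert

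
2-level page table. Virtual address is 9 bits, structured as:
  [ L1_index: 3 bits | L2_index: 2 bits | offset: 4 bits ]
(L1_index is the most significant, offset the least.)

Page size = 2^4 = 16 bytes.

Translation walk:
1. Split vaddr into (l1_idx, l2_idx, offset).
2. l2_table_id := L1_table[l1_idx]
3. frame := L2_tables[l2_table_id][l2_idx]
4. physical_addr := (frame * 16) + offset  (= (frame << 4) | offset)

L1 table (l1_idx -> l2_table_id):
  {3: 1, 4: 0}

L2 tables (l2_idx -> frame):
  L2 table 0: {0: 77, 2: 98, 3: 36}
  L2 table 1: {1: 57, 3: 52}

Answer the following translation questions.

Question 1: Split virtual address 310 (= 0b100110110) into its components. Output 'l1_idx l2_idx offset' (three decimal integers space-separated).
Answer: 4 3 6

Derivation:
vaddr = 310 = 0b100110110
  top 3 bits -> l1_idx = 4
  next 2 bits -> l2_idx = 3
  bottom 4 bits -> offset = 6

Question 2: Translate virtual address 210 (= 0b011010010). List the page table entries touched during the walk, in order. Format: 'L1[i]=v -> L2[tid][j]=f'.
Answer: L1[3]=1 -> L2[1][1]=57

Derivation:
vaddr = 210 = 0b011010010
Split: l1_idx=3, l2_idx=1, offset=2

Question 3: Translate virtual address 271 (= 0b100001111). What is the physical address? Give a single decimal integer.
vaddr = 271 = 0b100001111
Split: l1_idx=4, l2_idx=0, offset=15
L1[4] = 0
L2[0][0] = 77
paddr = 77 * 16 + 15 = 1247

Answer: 1247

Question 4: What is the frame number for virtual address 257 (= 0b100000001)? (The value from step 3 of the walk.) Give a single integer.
vaddr = 257: l1_idx=4, l2_idx=0
L1[4] = 0; L2[0][0] = 77

Answer: 77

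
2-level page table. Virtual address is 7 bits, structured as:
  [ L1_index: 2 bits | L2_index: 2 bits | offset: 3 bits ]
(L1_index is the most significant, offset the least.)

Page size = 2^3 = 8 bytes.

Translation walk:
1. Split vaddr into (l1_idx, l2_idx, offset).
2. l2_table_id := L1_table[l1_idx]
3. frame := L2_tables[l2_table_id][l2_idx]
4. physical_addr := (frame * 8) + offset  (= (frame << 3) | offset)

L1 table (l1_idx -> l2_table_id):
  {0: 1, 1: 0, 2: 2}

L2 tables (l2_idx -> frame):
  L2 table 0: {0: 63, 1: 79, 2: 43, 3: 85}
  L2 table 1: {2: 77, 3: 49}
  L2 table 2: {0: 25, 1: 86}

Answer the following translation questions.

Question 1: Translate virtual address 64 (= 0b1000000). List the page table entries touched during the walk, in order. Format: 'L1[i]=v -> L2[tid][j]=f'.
Answer: L1[2]=2 -> L2[2][0]=25

Derivation:
vaddr = 64 = 0b1000000
Split: l1_idx=2, l2_idx=0, offset=0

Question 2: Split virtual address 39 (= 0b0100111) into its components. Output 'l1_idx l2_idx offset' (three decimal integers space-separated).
Answer: 1 0 7

Derivation:
vaddr = 39 = 0b0100111
  top 2 bits -> l1_idx = 1
  next 2 bits -> l2_idx = 0
  bottom 3 bits -> offset = 7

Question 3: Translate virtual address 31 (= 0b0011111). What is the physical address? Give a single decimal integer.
Answer: 399

Derivation:
vaddr = 31 = 0b0011111
Split: l1_idx=0, l2_idx=3, offset=7
L1[0] = 1
L2[1][3] = 49
paddr = 49 * 8 + 7 = 399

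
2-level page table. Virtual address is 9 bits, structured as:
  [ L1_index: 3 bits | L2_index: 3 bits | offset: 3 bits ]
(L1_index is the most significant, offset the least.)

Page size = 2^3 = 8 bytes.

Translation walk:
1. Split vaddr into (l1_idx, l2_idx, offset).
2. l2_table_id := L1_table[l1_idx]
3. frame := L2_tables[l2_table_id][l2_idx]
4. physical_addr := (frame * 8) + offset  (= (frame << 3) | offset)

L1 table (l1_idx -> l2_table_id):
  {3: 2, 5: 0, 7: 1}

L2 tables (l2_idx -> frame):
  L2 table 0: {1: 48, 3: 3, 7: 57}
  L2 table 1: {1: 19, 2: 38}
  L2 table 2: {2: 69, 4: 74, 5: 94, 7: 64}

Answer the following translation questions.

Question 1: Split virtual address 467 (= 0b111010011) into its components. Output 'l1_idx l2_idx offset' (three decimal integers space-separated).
Answer: 7 2 3

Derivation:
vaddr = 467 = 0b111010011
  top 3 bits -> l1_idx = 7
  next 3 bits -> l2_idx = 2
  bottom 3 bits -> offset = 3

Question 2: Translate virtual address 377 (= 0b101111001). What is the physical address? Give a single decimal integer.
Answer: 457

Derivation:
vaddr = 377 = 0b101111001
Split: l1_idx=5, l2_idx=7, offset=1
L1[5] = 0
L2[0][7] = 57
paddr = 57 * 8 + 1 = 457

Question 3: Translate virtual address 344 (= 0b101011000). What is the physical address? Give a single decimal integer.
Answer: 24

Derivation:
vaddr = 344 = 0b101011000
Split: l1_idx=5, l2_idx=3, offset=0
L1[5] = 0
L2[0][3] = 3
paddr = 3 * 8 + 0 = 24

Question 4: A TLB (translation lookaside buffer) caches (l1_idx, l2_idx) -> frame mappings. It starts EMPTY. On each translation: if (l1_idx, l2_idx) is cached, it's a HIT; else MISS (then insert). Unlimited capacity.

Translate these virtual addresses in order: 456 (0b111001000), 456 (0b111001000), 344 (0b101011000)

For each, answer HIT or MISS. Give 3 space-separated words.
Answer: MISS HIT MISS

Derivation:
vaddr=456: (7,1) not in TLB -> MISS, insert
vaddr=456: (7,1) in TLB -> HIT
vaddr=344: (5,3) not in TLB -> MISS, insert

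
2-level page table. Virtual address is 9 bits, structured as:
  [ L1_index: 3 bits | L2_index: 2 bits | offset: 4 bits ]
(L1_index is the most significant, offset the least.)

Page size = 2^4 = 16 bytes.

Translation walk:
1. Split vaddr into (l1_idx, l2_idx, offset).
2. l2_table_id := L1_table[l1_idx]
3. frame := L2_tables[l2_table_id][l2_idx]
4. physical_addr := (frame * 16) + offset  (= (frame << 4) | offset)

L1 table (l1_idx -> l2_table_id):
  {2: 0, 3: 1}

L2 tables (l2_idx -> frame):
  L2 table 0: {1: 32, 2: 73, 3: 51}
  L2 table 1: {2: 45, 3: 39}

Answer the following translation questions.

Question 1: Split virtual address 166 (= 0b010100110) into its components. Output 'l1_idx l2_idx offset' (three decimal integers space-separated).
vaddr = 166 = 0b010100110
  top 3 bits -> l1_idx = 2
  next 2 bits -> l2_idx = 2
  bottom 4 bits -> offset = 6

Answer: 2 2 6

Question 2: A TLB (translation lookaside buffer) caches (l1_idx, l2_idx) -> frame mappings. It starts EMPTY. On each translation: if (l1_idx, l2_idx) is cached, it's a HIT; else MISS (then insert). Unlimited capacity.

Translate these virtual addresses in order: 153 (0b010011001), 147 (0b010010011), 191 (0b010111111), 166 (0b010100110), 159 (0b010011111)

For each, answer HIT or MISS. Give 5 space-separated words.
Answer: MISS HIT MISS MISS HIT

Derivation:
vaddr=153: (2,1) not in TLB -> MISS, insert
vaddr=147: (2,1) in TLB -> HIT
vaddr=191: (2,3) not in TLB -> MISS, insert
vaddr=166: (2,2) not in TLB -> MISS, insert
vaddr=159: (2,1) in TLB -> HIT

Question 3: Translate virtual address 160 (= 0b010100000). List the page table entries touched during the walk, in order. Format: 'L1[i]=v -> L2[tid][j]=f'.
vaddr = 160 = 0b010100000
Split: l1_idx=2, l2_idx=2, offset=0

Answer: L1[2]=0 -> L2[0][2]=73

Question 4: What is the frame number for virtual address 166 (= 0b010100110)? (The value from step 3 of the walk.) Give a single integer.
vaddr = 166: l1_idx=2, l2_idx=2
L1[2] = 0; L2[0][2] = 73

Answer: 73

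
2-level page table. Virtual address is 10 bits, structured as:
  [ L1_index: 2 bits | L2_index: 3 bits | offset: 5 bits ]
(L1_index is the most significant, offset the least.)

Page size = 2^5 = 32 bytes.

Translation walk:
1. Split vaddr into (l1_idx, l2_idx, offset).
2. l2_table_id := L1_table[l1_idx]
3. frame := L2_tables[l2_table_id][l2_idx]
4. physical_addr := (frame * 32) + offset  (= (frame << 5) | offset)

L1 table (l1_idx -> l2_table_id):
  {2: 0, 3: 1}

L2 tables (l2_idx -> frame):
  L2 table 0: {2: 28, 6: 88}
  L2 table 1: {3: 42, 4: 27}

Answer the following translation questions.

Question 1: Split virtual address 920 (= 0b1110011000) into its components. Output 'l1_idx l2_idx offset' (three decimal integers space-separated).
vaddr = 920 = 0b1110011000
  top 2 bits -> l1_idx = 3
  next 3 bits -> l2_idx = 4
  bottom 5 bits -> offset = 24

Answer: 3 4 24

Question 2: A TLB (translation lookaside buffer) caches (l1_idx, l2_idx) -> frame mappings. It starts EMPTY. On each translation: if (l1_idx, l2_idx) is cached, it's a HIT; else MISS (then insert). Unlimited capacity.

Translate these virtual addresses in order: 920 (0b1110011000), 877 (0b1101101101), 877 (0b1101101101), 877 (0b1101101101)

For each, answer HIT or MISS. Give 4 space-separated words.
Answer: MISS MISS HIT HIT

Derivation:
vaddr=920: (3,4) not in TLB -> MISS, insert
vaddr=877: (3,3) not in TLB -> MISS, insert
vaddr=877: (3,3) in TLB -> HIT
vaddr=877: (3,3) in TLB -> HIT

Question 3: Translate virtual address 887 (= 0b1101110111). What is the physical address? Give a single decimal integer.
vaddr = 887 = 0b1101110111
Split: l1_idx=3, l2_idx=3, offset=23
L1[3] = 1
L2[1][3] = 42
paddr = 42 * 32 + 23 = 1367

Answer: 1367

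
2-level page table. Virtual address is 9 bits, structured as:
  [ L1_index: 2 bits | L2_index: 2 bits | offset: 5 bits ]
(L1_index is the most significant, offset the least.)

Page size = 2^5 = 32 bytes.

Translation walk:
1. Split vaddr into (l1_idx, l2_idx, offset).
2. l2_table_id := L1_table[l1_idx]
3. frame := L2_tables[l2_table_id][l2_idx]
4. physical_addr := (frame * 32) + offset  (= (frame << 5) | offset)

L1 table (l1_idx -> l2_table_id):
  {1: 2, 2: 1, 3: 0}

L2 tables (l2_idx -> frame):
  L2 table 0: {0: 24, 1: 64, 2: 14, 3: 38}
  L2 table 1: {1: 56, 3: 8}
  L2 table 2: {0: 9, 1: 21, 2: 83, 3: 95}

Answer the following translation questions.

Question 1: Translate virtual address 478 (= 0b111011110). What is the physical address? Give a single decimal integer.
vaddr = 478 = 0b111011110
Split: l1_idx=3, l2_idx=2, offset=30
L1[3] = 0
L2[0][2] = 14
paddr = 14 * 32 + 30 = 478

Answer: 478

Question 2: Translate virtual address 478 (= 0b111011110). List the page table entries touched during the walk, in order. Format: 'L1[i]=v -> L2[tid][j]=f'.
Answer: L1[3]=0 -> L2[0][2]=14

Derivation:
vaddr = 478 = 0b111011110
Split: l1_idx=3, l2_idx=2, offset=30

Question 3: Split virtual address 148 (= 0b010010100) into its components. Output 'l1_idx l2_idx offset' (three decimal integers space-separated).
vaddr = 148 = 0b010010100
  top 2 bits -> l1_idx = 1
  next 2 bits -> l2_idx = 0
  bottom 5 bits -> offset = 20

Answer: 1 0 20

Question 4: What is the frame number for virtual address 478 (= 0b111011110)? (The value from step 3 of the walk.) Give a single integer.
Answer: 14

Derivation:
vaddr = 478: l1_idx=3, l2_idx=2
L1[3] = 0; L2[0][2] = 14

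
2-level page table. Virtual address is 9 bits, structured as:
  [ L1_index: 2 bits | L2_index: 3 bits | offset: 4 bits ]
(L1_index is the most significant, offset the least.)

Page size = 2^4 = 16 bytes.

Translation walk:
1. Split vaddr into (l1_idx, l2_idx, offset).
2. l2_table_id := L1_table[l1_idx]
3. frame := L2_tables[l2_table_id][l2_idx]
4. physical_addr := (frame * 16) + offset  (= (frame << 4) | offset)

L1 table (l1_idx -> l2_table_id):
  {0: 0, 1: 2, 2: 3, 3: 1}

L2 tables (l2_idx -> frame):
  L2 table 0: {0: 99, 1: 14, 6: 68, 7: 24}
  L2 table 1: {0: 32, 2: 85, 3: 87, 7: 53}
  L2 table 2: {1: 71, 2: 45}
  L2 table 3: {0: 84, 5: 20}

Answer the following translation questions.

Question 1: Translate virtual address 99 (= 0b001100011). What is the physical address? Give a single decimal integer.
vaddr = 99 = 0b001100011
Split: l1_idx=0, l2_idx=6, offset=3
L1[0] = 0
L2[0][6] = 68
paddr = 68 * 16 + 3 = 1091

Answer: 1091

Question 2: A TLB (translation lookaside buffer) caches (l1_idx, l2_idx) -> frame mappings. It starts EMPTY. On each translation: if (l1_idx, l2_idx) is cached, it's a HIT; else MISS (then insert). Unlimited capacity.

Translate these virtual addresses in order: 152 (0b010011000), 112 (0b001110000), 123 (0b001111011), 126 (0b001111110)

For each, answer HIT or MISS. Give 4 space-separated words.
Answer: MISS MISS HIT HIT

Derivation:
vaddr=152: (1,1) not in TLB -> MISS, insert
vaddr=112: (0,7) not in TLB -> MISS, insert
vaddr=123: (0,7) in TLB -> HIT
vaddr=126: (0,7) in TLB -> HIT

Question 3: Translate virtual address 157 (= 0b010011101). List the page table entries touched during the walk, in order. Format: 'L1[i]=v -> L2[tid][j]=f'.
vaddr = 157 = 0b010011101
Split: l1_idx=1, l2_idx=1, offset=13

Answer: L1[1]=2 -> L2[2][1]=71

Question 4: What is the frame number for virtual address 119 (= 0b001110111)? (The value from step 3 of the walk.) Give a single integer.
Answer: 24

Derivation:
vaddr = 119: l1_idx=0, l2_idx=7
L1[0] = 0; L2[0][7] = 24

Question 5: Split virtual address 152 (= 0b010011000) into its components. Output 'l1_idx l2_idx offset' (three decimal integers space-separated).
Answer: 1 1 8

Derivation:
vaddr = 152 = 0b010011000
  top 2 bits -> l1_idx = 1
  next 3 bits -> l2_idx = 1
  bottom 4 bits -> offset = 8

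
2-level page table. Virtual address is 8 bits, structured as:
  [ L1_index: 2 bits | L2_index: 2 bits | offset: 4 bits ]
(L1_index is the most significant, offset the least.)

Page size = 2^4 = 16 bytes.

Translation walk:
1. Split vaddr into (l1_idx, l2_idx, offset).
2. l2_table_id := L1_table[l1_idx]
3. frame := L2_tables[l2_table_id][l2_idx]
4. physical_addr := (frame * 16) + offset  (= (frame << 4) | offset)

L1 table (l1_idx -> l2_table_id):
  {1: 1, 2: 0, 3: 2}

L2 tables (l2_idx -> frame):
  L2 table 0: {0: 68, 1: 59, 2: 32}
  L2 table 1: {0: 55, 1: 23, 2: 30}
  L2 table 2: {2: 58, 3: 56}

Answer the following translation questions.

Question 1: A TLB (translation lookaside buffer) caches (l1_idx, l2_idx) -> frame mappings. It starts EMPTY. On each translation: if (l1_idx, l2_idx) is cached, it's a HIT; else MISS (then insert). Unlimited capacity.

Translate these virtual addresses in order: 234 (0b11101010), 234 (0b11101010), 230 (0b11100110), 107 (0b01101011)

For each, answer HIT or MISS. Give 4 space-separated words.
Answer: MISS HIT HIT MISS

Derivation:
vaddr=234: (3,2) not in TLB -> MISS, insert
vaddr=234: (3,2) in TLB -> HIT
vaddr=230: (3,2) in TLB -> HIT
vaddr=107: (1,2) not in TLB -> MISS, insert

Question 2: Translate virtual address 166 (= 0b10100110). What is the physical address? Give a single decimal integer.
vaddr = 166 = 0b10100110
Split: l1_idx=2, l2_idx=2, offset=6
L1[2] = 0
L2[0][2] = 32
paddr = 32 * 16 + 6 = 518

Answer: 518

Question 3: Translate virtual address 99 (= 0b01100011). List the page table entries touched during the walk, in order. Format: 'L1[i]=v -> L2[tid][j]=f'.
vaddr = 99 = 0b01100011
Split: l1_idx=1, l2_idx=2, offset=3

Answer: L1[1]=1 -> L2[1][2]=30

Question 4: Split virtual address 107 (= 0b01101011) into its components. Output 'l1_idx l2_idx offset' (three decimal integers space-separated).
Answer: 1 2 11

Derivation:
vaddr = 107 = 0b01101011
  top 2 bits -> l1_idx = 1
  next 2 bits -> l2_idx = 2
  bottom 4 bits -> offset = 11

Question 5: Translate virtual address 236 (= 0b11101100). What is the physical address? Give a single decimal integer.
Answer: 940

Derivation:
vaddr = 236 = 0b11101100
Split: l1_idx=3, l2_idx=2, offset=12
L1[3] = 2
L2[2][2] = 58
paddr = 58 * 16 + 12 = 940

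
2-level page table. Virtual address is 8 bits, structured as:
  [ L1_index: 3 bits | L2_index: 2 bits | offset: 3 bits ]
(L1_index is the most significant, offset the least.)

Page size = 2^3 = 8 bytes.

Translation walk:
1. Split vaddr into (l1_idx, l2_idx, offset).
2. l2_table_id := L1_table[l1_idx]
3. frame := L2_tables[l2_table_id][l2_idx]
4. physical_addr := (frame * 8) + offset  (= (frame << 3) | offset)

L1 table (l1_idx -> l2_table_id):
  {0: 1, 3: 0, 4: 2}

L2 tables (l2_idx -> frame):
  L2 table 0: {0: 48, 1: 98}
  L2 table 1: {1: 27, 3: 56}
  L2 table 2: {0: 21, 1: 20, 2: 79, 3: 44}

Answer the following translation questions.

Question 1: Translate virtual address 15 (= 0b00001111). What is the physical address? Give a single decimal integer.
vaddr = 15 = 0b00001111
Split: l1_idx=0, l2_idx=1, offset=7
L1[0] = 1
L2[1][1] = 27
paddr = 27 * 8 + 7 = 223

Answer: 223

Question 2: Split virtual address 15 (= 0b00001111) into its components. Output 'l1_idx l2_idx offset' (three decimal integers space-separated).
Answer: 0 1 7

Derivation:
vaddr = 15 = 0b00001111
  top 3 bits -> l1_idx = 0
  next 2 bits -> l2_idx = 1
  bottom 3 bits -> offset = 7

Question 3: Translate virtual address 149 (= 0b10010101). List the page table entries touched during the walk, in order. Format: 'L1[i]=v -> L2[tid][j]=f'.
Answer: L1[4]=2 -> L2[2][2]=79

Derivation:
vaddr = 149 = 0b10010101
Split: l1_idx=4, l2_idx=2, offset=5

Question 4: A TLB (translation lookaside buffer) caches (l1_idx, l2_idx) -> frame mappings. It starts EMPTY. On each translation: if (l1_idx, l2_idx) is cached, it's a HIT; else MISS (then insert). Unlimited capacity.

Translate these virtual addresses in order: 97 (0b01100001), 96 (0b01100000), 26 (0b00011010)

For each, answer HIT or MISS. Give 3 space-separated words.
vaddr=97: (3,0) not in TLB -> MISS, insert
vaddr=96: (3,0) in TLB -> HIT
vaddr=26: (0,3) not in TLB -> MISS, insert

Answer: MISS HIT MISS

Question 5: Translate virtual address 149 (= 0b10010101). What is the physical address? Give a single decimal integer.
Answer: 637

Derivation:
vaddr = 149 = 0b10010101
Split: l1_idx=4, l2_idx=2, offset=5
L1[4] = 2
L2[2][2] = 79
paddr = 79 * 8 + 5 = 637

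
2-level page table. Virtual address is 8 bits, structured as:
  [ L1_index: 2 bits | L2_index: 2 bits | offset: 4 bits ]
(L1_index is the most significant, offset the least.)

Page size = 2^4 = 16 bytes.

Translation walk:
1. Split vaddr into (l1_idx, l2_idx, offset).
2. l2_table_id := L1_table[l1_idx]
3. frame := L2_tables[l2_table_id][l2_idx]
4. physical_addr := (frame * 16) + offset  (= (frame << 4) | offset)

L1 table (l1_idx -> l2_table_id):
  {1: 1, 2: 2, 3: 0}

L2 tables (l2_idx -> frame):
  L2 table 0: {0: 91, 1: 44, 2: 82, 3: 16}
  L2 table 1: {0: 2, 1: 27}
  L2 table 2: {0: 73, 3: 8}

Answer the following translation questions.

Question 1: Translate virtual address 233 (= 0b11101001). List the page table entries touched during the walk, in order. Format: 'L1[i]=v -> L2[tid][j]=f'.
vaddr = 233 = 0b11101001
Split: l1_idx=3, l2_idx=2, offset=9

Answer: L1[3]=0 -> L2[0][2]=82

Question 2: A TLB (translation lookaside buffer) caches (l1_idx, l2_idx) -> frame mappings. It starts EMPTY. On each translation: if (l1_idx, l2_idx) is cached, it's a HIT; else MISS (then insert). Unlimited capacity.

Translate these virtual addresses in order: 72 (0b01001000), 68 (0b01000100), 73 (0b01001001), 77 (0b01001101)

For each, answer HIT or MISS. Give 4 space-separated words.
Answer: MISS HIT HIT HIT

Derivation:
vaddr=72: (1,0) not in TLB -> MISS, insert
vaddr=68: (1,0) in TLB -> HIT
vaddr=73: (1,0) in TLB -> HIT
vaddr=77: (1,0) in TLB -> HIT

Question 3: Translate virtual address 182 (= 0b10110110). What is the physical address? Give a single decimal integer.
vaddr = 182 = 0b10110110
Split: l1_idx=2, l2_idx=3, offset=6
L1[2] = 2
L2[2][3] = 8
paddr = 8 * 16 + 6 = 134

Answer: 134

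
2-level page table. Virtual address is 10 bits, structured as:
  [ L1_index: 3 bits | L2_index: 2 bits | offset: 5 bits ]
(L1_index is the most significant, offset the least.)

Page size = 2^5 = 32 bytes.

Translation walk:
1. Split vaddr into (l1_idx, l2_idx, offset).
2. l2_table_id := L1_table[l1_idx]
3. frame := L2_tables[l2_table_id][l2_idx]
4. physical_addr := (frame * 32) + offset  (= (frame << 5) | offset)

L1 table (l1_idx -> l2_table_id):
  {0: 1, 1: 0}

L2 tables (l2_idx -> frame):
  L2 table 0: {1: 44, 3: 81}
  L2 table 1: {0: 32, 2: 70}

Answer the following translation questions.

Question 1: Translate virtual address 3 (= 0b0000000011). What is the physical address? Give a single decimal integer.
vaddr = 3 = 0b0000000011
Split: l1_idx=0, l2_idx=0, offset=3
L1[0] = 1
L2[1][0] = 32
paddr = 32 * 32 + 3 = 1027

Answer: 1027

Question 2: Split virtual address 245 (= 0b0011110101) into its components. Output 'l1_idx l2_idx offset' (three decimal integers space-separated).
vaddr = 245 = 0b0011110101
  top 3 bits -> l1_idx = 1
  next 2 bits -> l2_idx = 3
  bottom 5 bits -> offset = 21

Answer: 1 3 21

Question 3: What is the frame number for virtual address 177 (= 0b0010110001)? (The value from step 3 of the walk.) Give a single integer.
vaddr = 177: l1_idx=1, l2_idx=1
L1[1] = 0; L2[0][1] = 44

Answer: 44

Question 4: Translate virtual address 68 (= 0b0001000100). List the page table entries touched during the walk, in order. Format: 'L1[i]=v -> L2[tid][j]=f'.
vaddr = 68 = 0b0001000100
Split: l1_idx=0, l2_idx=2, offset=4

Answer: L1[0]=1 -> L2[1][2]=70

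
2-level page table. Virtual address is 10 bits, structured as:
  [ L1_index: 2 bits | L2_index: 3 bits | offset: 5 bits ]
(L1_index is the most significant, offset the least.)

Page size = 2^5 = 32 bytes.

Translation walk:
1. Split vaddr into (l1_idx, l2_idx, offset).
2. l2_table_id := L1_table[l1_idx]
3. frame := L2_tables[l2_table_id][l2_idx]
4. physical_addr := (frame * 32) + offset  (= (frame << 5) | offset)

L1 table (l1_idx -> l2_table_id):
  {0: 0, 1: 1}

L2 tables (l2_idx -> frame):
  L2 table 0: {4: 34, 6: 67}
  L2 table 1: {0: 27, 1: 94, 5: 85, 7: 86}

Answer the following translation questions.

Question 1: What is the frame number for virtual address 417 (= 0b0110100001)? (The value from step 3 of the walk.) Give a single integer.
Answer: 85

Derivation:
vaddr = 417: l1_idx=1, l2_idx=5
L1[1] = 1; L2[1][5] = 85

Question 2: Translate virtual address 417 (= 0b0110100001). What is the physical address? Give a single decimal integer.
Answer: 2721

Derivation:
vaddr = 417 = 0b0110100001
Split: l1_idx=1, l2_idx=5, offset=1
L1[1] = 1
L2[1][5] = 85
paddr = 85 * 32 + 1 = 2721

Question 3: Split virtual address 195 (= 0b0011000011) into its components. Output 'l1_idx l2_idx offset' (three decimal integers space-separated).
vaddr = 195 = 0b0011000011
  top 2 bits -> l1_idx = 0
  next 3 bits -> l2_idx = 6
  bottom 5 bits -> offset = 3

Answer: 0 6 3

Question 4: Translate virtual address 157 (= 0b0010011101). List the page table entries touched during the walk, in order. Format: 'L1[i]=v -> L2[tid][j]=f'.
vaddr = 157 = 0b0010011101
Split: l1_idx=0, l2_idx=4, offset=29

Answer: L1[0]=0 -> L2[0][4]=34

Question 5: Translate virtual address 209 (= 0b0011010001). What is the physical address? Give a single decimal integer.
Answer: 2161

Derivation:
vaddr = 209 = 0b0011010001
Split: l1_idx=0, l2_idx=6, offset=17
L1[0] = 0
L2[0][6] = 67
paddr = 67 * 32 + 17 = 2161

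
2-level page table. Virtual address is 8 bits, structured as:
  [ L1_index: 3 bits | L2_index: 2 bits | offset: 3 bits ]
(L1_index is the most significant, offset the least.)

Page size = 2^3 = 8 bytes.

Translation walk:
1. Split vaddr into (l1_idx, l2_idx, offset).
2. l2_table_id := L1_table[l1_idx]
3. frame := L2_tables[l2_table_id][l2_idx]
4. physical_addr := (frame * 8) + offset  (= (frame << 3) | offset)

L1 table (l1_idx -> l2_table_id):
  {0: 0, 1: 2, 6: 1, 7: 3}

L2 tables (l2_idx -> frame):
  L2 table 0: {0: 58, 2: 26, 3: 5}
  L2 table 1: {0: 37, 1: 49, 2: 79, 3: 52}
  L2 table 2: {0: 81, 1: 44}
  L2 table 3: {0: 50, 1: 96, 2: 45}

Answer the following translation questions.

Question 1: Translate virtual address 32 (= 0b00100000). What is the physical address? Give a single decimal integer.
vaddr = 32 = 0b00100000
Split: l1_idx=1, l2_idx=0, offset=0
L1[1] = 2
L2[2][0] = 81
paddr = 81 * 8 + 0 = 648

Answer: 648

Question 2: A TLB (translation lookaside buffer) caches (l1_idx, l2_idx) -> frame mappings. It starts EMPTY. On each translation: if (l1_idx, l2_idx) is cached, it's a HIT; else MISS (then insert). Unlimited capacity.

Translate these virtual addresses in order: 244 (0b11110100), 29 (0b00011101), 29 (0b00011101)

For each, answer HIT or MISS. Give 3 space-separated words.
Answer: MISS MISS HIT

Derivation:
vaddr=244: (7,2) not in TLB -> MISS, insert
vaddr=29: (0,3) not in TLB -> MISS, insert
vaddr=29: (0,3) in TLB -> HIT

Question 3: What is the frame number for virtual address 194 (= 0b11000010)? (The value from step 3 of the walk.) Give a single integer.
Answer: 37

Derivation:
vaddr = 194: l1_idx=6, l2_idx=0
L1[6] = 1; L2[1][0] = 37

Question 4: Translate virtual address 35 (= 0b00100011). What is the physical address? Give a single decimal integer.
vaddr = 35 = 0b00100011
Split: l1_idx=1, l2_idx=0, offset=3
L1[1] = 2
L2[2][0] = 81
paddr = 81 * 8 + 3 = 651

Answer: 651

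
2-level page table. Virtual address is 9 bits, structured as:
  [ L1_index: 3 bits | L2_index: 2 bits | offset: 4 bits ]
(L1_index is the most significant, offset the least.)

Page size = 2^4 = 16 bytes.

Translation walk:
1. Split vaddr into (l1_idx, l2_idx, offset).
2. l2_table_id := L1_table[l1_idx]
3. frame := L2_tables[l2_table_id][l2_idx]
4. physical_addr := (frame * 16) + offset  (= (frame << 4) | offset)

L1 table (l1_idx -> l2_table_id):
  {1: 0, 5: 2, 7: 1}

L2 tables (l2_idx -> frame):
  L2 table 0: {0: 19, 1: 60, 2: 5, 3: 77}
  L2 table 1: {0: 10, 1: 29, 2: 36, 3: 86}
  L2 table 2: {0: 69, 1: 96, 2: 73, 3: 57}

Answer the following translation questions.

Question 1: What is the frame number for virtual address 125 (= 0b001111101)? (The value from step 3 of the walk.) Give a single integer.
Answer: 77

Derivation:
vaddr = 125: l1_idx=1, l2_idx=3
L1[1] = 0; L2[0][3] = 77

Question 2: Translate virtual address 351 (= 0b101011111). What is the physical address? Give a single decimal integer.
vaddr = 351 = 0b101011111
Split: l1_idx=5, l2_idx=1, offset=15
L1[5] = 2
L2[2][1] = 96
paddr = 96 * 16 + 15 = 1551

Answer: 1551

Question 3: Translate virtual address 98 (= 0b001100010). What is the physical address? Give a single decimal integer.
vaddr = 98 = 0b001100010
Split: l1_idx=1, l2_idx=2, offset=2
L1[1] = 0
L2[0][2] = 5
paddr = 5 * 16 + 2 = 82

Answer: 82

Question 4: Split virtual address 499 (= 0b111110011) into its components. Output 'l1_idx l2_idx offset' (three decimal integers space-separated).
Answer: 7 3 3

Derivation:
vaddr = 499 = 0b111110011
  top 3 bits -> l1_idx = 7
  next 2 bits -> l2_idx = 3
  bottom 4 bits -> offset = 3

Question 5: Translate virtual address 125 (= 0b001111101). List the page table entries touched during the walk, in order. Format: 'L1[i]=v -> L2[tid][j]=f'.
vaddr = 125 = 0b001111101
Split: l1_idx=1, l2_idx=3, offset=13

Answer: L1[1]=0 -> L2[0][3]=77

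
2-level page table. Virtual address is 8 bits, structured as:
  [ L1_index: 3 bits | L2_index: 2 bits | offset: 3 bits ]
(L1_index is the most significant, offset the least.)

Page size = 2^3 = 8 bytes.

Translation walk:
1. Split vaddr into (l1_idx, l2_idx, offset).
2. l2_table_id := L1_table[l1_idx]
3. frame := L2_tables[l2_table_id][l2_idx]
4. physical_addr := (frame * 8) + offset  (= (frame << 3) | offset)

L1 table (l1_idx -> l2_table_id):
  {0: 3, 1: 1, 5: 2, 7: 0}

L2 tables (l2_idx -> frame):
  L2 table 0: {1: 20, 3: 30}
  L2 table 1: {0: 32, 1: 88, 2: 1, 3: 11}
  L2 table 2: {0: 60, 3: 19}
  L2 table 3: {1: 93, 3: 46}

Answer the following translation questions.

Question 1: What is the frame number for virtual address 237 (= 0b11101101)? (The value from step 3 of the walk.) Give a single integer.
vaddr = 237: l1_idx=7, l2_idx=1
L1[7] = 0; L2[0][1] = 20

Answer: 20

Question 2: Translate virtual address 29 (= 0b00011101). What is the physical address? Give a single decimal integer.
Answer: 373

Derivation:
vaddr = 29 = 0b00011101
Split: l1_idx=0, l2_idx=3, offset=5
L1[0] = 3
L2[3][3] = 46
paddr = 46 * 8 + 5 = 373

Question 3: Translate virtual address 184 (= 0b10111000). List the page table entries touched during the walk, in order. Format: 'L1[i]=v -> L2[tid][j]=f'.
vaddr = 184 = 0b10111000
Split: l1_idx=5, l2_idx=3, offset=0

Answer: L1[5]=2 -> L2[2][3]=19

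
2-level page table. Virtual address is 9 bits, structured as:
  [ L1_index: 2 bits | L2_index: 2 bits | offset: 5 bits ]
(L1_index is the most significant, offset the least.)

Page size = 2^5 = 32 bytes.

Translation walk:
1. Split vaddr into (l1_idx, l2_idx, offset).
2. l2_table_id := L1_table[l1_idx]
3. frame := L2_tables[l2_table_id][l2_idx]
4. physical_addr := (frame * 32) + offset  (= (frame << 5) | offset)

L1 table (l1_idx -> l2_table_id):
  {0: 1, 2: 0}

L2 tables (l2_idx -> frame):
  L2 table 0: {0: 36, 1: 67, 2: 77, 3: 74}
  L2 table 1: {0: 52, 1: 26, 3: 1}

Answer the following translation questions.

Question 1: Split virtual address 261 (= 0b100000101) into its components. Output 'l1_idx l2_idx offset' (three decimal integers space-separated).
Answer: 2 0 5

Derivation:
vaddr = 261 = 0b100000101
  top 2 bits -> l1_idx = 2
  next 2 bits -> l2_idx = 0
  bottom 5 bits -> offset = 5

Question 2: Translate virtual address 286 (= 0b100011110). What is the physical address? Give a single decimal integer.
Answer: 1182

Derivation:
vaddr = 286 = 0b100011110
Split: l1_idx=2, l2_idx=0, offset=30
L1[2] = 0
L2[0][0] = 36
paddr = 36 * 32 + 30 = 1182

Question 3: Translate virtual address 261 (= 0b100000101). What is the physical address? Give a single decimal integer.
vaddr = 261 = 0b100000101
Split: l1_idx=2, l2_idx=0, offset=5
L1[2] = 0
L2[0][0] = 36
paddr = 36 * 32 + 5 = 1157

Answer: 1157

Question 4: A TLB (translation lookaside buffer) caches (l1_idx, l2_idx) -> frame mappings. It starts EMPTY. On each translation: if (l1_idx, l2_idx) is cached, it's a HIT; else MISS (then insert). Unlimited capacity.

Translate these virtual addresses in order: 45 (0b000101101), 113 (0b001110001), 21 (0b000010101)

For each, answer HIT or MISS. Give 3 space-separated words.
vaddr=45: (0,1) not in TLB -> MISS, insert
vaddr=113: (0,3) not in TLB -> MISS, insert
vaddr=21: (0,0) not in TLB -> MISS, insert

Answer: MISS MISS MISS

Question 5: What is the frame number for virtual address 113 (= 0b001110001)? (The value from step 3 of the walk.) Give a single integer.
Answer: 1

Derivation:
vaddr = 113: l1_idx=0, l2_idx=3
L1[0] = 1; L2[1][3] = 1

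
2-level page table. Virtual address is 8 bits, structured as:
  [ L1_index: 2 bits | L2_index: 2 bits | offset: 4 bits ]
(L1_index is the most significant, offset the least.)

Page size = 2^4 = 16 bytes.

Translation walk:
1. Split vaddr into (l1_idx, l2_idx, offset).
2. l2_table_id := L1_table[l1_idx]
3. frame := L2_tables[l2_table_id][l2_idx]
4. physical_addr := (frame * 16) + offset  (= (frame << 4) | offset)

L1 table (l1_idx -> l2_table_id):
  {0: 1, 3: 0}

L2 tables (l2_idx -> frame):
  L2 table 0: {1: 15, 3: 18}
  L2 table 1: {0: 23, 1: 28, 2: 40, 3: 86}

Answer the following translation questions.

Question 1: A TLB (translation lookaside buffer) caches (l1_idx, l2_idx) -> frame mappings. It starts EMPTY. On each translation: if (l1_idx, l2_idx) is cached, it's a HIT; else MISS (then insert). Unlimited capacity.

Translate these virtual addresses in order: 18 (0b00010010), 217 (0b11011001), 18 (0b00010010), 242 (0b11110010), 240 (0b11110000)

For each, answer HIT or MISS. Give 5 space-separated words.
Answer: MISS MISS HIT MISS HIT

Derivation:
vaddr=18: (0,1) not in TLB -> MISS, insert
vaddr=217: (3,1) not in TLB -> MISS, insert
vaddr=18: (0,1) in TLB -> HIT
vaddr=242: (3,3) not in TLB -> MISS, insert
vaddr=240: (3,3) in TLB -> HIT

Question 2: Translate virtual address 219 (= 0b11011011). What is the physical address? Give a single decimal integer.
vaddr = 219 = 0b11011011
Split: l1_idx=3, l2_idx=1, offset=11
L1[3] = 0
L2[0][1] = 15
paddr = 15 * 16 + 11 = 251

Answer: 251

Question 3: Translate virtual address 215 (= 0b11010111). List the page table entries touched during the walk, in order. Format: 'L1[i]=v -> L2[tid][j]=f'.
Answer: L1[3]=0 -> L2[0][1]=15

Derivation:
vaddr = 215 = 0b11010111
Split: l1_idx=3, l2_idx=1, offset=7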